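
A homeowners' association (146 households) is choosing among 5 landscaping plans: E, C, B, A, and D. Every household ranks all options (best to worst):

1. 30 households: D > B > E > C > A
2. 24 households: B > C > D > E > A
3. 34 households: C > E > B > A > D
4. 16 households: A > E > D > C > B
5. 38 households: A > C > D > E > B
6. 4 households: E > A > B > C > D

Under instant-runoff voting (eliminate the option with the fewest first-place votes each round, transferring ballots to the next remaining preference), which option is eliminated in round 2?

Round 1: E 4, C 34, B 24, A 54, D 30. Eliminate E.
Round 2: C 34, B 24, A 58, D 30. Eliminate B.

B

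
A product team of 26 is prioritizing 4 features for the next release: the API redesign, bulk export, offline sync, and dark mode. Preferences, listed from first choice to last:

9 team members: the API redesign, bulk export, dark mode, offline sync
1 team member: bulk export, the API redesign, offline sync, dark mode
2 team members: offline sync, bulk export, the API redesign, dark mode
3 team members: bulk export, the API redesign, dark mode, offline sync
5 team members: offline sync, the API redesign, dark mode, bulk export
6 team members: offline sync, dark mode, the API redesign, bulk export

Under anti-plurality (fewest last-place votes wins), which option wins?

the API redesign

Last-place votes: the API redesign 0, bulk export 11, offline sync 12, dark mode 3.
the API redesign is ranked last by the fewest voters, so the API redesign wins.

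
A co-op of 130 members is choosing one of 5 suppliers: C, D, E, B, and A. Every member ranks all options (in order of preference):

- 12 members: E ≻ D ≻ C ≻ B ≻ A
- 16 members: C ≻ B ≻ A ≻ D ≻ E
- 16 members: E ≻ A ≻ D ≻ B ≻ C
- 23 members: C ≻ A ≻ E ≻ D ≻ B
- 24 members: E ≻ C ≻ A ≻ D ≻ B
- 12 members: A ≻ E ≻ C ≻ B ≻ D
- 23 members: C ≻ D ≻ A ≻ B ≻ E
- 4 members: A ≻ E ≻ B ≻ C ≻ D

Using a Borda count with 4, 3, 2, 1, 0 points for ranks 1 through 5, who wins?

C

C: 12·2 + 16·4 + 16·0 + 23·4 + 24·3 + 12·2 + 23·4 + 4·1 = 372
D: 12·3 + 16·1 + 16·2 + 23·1 + 24·1 + 12·0 + 23·3 + 4·0 = 200
E: 12·4 + 16·0 + 16·4 + 23·2 + 24·4 + 12·3 + 23·0 + 4·3 = 302
B: 12·1 + 16·3 + 16·1 + 23·0 + 24·0 + 12·1 + 23·1 + 4·2 = 119
A: 12·0 + 16·2 + 16·3 + 23·3 + 24·2 + 12·4 + 23·2 + 4·4 = 307
C has the highest Borda score (372).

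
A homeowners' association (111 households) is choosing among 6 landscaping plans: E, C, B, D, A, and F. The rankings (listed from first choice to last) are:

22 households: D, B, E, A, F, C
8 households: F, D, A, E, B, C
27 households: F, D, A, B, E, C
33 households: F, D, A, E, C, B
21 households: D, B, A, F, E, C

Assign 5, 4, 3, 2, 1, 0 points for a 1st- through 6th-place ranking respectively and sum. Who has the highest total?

D

E: 22·3 + 8·2 + 27·1 + 33·2 + 21·1 = 196
C: 22·0 + 8·0 + 27·0 + 33·1 + 21·0 = 33
B: 22·4 + 8·1 + 27·2 + 33·0 + 21·4 = 234
D: 22·5 + 8·4 + 27·4 + 33·4 + 21·5 = 487
A: 22·2 + 8·3 + 27·3 + 33·3 + 21·3 = 311
F: 22·1 + 8·5 + 27·5 + 33·5 + 21·2 = 404
D has the highest Borda score (487).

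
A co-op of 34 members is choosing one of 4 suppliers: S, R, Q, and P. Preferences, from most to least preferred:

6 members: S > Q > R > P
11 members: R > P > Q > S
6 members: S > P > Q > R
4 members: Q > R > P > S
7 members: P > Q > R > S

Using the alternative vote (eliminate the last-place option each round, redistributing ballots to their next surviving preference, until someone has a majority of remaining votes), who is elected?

R

Round 1: S 12, R 11, Q 4, P 7. Eliminate Q.
Round 2: S 12, R 15, P 7. Eliminate P.
Round 3: S 12, R 22. R has a majority.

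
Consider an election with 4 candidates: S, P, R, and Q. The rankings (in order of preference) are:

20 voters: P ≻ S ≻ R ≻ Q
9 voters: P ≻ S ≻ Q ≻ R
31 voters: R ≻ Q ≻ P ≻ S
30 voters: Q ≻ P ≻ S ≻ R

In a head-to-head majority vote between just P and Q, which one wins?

Voters preferring P to Q: 29; preferring Q to P: 61.
Q wins the head-to-head.

Q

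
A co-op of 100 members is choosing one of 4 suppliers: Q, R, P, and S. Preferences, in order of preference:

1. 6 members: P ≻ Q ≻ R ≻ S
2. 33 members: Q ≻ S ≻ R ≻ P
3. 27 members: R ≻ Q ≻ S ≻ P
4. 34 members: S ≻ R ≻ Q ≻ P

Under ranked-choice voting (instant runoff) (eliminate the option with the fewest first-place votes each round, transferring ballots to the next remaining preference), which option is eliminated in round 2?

R

Round 1: Q 33, R 27, P 6, S 34. Eliminate P.
Round 2: Q 39, R 27, S 34. Eliminate R.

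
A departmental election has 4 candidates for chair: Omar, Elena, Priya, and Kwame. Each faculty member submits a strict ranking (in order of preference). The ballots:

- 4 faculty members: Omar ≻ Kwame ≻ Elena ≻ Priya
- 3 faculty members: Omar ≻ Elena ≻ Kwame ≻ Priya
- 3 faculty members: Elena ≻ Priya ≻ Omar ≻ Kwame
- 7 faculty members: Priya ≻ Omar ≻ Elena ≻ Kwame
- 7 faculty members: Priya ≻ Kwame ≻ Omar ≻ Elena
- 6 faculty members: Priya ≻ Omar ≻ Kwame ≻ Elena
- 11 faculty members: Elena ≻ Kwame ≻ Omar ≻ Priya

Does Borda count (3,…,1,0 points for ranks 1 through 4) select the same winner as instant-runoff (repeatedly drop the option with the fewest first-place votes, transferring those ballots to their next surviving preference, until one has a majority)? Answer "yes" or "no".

no

Borda — scores: Omar 68, Elena 59, Priya 66, Kwame 53. Winner: Omar.
Instant-runoff — R1 Omar 7, Elena 14, Priya 20, Kwame 0 (Kwame out); R2 Omar 7, Elena 14, Priya 20 (Omar out); R3 Elena 21, Priya 20 (Elena winner). Winner: Elena.
The two methods disagree.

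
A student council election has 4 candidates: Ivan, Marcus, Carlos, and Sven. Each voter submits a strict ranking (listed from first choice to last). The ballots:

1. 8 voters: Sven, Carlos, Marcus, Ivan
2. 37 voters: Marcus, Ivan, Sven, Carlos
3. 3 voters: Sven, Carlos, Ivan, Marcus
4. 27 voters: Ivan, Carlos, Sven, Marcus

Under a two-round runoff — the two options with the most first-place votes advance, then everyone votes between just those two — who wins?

Marcus

Round 1 first-place votes: Ivan 27, Marcus 37, Carlos 0, Sven 11.
Marcus and Ivan advance.
Runoff: Marcus is preferred to Ivan by 45 voters; Ivan by 30.
Marcus wins the runoff.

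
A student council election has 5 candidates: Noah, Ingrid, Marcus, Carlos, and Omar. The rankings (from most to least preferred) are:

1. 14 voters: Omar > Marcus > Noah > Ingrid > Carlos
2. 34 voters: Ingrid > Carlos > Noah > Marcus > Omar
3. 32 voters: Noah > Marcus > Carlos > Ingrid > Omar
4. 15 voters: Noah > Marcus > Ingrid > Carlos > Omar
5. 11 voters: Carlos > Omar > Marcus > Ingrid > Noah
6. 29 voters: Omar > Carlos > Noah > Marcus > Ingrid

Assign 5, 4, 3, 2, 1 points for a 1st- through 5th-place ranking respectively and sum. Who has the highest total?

Noah: 14·3 + 34·3 + 32·5 + 15·5 + 11·1 + 29·3 = 477
Ingrid: 14·2 + 34·5 + 32·2 + 15·3 + 11·2 + 29·1 = 358
Marcus: 14·4 + 34·2 + 32·4 + 15·4 + 11·3 + 29·2 = 403
Carlos: 14·1 + 34·4 + 32·3 + 15·2 + 11·5 + 29·4 = 447
Omar: 14·5 + 34·1 + 32·1 + 15·1 + 11·4 + 29·5 = 340
Noah has the highest Borda score (477).

Noah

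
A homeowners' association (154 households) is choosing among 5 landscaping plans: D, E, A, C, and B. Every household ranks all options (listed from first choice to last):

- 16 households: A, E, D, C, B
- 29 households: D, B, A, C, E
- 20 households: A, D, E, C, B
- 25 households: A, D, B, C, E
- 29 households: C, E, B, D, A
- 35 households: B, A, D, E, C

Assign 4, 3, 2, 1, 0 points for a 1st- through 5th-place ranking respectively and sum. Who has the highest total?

D: 16·2 + 29·4 + 20·3 + 25·3 + 29·1 + 35·2 = 382
E: 16·3 + 29·0 + 20·2 + 25·0 + 29·3 + 35·1 = 210
A: 16·4 + 29·2 + 20·4 + 25·4 + 29·0 + 35·3 = 407
C: 16·1 + 29·1 + 20·1 + 25·1 + 29·4 + 35·0 = 206
B: 16·0 + 29·3 + 20·0 + 25·2 + 29·2 + 35·4 = 335
A has the highest Borda score (407).

A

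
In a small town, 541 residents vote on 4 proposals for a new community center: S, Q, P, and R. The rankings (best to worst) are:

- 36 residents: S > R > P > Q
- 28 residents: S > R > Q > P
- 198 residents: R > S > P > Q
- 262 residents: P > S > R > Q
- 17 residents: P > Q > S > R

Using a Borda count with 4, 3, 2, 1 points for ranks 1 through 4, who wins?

S: 36·4 + 28·4 + 198·3 + 262·3 + 17·2 = 1670
Q: 36·1 + 28·2 + 198·1 + 262·1 + 17·3 = 603
P: 36·2 + 28·1 + 198·2 + 262·4 + 17·4 = 1612
R: 36·3 + 28·3 + 198·4 + 262·2 + 17·1 = 1525
S has the highest Borda score (1670).

S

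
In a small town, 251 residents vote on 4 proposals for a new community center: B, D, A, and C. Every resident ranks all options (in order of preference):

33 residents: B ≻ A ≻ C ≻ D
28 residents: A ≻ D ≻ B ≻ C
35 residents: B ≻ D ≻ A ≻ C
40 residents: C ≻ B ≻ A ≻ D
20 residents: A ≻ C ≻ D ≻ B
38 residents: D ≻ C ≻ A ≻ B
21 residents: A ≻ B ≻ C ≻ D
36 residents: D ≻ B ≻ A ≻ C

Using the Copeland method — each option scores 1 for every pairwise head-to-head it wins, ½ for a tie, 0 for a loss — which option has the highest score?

B

B: beats D, A, and C → score 3.
D: beats C; loses to B and A → score 1.
A: beats D and C; loses to B → score 2.
C: loses to B, D, and A → score 0.
B has the best pairwise record.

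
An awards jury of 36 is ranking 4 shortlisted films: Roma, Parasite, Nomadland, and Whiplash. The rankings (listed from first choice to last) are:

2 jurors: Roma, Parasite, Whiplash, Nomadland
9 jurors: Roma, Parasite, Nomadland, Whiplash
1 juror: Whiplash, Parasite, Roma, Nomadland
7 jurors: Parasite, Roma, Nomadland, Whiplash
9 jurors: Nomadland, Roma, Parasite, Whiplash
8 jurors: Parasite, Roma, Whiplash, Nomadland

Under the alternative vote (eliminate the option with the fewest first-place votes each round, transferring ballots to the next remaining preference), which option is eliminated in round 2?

Nomadland

Round 1: Roma 11, Parasite 15, Nomadland 9, Whiplash 1. Eliminate Whiplash.
Round 2: Roma 11, Parasite 16, Nomadland 9. Eliminate Nomadland.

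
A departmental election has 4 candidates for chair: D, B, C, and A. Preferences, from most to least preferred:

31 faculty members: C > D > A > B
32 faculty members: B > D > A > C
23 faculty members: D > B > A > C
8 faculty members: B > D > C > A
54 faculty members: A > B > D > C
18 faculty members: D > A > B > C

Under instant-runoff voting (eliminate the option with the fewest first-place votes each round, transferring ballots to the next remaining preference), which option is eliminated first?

C

Round 1: D 41, B 40, C 31, A 54. Eliminate C.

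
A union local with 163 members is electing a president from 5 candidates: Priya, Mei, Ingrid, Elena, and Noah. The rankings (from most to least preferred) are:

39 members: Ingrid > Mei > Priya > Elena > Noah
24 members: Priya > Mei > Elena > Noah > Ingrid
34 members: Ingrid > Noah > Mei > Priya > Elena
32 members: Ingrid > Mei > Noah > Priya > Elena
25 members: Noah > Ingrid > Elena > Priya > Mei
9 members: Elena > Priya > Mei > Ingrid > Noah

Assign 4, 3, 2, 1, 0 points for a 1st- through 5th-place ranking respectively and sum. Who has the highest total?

Ingrid

Priya: 39·2 + 24·4 + 34·1 + 32·1 + 25·1 + 9·3 = 292
Mei: 39·3 + 24·3 + 34·2 + 32·3 + 25·0 + 9·2 = 371
Ingrid: 39·4 + 24·0 + 34·4 + 32·4 + 25·3 + 9·1 = 504
Elena: 39·1 + 24·2 + 34·0 + 32·0 + 25·2 + 9·4 = 173
Noah: 39·0 + 24·1 + 34·3 + 32·2 + 25·4 + 9·0 = 290
Ingrid has the highest Borda score (504).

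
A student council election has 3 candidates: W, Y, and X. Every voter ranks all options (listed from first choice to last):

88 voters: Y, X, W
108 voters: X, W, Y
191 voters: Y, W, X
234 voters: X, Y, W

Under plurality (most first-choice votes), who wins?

First-place votes: W 0, Y 279, X 342.
X has the most first-place votes.

X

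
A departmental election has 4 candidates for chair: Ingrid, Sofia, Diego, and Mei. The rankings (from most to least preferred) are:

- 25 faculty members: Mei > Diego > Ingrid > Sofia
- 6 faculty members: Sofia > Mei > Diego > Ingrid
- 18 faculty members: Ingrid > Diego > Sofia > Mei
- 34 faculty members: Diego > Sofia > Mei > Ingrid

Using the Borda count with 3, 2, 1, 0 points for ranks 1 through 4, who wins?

Ingrid: 25·1 + 6·0 + 18·3 + 34·0 = 79
Sofia: 25·0 + 6·3 + 18·1 + 34·2 = 104
Diego: 25·2 + 6·1 + 18·2 + 34·3 = 194
Mei: 25·3 + 6·2 + 18·0 + 34·1 = 121
Diego has the highest Borda score (194).

Diego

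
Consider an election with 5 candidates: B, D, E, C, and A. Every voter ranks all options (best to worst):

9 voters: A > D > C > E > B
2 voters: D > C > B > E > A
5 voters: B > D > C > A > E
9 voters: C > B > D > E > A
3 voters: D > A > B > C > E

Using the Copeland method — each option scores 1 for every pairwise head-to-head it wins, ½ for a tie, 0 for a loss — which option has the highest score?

D

B: beats E and A; ties D; loses to C → score 2.5.
D: beats E, C, and A; ties B → score 3.5.
E: loses to B, D, C, and A → score 0.
C: beats B, E, and A; loses to D → score 3.
A: beats E; loses to B, D, and C → score 1.
D has the best pairwise record.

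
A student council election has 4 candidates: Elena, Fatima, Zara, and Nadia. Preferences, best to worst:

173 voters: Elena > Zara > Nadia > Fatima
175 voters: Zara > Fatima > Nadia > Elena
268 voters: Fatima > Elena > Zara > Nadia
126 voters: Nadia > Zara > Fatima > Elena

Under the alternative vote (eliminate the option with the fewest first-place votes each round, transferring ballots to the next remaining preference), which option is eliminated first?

Nadia

Round 1: Elena 173, Fatima 268, Zara 175, Nadia 126. Eliminate Nadia.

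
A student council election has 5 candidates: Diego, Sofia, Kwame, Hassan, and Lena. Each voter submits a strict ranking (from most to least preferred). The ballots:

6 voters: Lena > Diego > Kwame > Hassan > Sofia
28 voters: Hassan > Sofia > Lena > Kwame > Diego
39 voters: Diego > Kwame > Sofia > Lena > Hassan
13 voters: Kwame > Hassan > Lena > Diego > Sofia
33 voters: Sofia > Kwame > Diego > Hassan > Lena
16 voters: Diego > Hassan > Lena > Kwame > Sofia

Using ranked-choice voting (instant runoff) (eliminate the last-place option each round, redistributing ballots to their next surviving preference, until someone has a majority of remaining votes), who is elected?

Round 1: Diego 55, Sofia 33, Kwame 13, Hassan 28, Lena 6. Eliminate Lena.
Round 2: Diego 61, Sofia 33, Kwame 13, Hassan 28. Eliminate Kwame.
Round 3: Diego 61, Sofia 33, Hassan 41. Eliminate Sofia.
Round 4: Diego 94, Hassan 41. Diego has a majority.

Diego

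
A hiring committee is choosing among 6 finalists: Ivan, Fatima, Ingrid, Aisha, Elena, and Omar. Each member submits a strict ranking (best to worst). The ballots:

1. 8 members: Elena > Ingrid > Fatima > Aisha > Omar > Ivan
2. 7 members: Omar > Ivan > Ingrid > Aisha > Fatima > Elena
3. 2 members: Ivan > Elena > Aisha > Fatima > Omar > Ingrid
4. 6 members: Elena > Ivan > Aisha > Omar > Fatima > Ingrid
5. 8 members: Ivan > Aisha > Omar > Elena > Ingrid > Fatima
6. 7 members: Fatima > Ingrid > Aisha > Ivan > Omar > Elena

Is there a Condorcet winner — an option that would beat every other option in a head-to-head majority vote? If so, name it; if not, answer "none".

Ivan vs Fatima: 23–15 for Ivan.
Ivan vs Ingrid: 23–15 for Ivan.
Ivan vs Aisha: 23–15 for Ivan.
Ivan vs Elena: 24–14 for Ivan.
Ivan vs Omar: 23–15 for Ivan.
Ivan beats every other option head-to-head.

Ivan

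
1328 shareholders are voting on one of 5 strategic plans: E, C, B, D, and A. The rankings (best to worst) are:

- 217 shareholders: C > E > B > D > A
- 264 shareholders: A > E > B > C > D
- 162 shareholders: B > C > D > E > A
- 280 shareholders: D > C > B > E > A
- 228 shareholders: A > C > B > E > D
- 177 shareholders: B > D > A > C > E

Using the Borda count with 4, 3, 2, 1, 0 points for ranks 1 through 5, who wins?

B

E: 217·3 + 264·3 + 162·1 + 280·1 + 228·1 + 177·0 = 2113
C: 217·4 + 264·1 + 162·3 + 280·3 + 228·3 + 177·1 = 3319
B: 217·2 + 264·2 + 162·4 + 280·2 + 228·2 + 177·4 = 3334
D: 217·1 + 264·0 + 162·2 + 280·4 + 228·0 + 177·3 = 2192
A: 217·0 + 264·4 + 162·0 + 280·0 + 228·4 + 177·2 = 2322
B has the highest Borda score (3334).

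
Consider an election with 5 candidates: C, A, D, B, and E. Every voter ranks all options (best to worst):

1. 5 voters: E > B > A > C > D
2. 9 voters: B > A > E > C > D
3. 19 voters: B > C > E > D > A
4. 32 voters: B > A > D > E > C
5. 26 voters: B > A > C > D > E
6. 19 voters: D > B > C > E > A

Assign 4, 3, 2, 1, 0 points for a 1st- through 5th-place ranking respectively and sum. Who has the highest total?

C: 5·1 + 9·1 + 19·3 + 32·0 + 26·2 + 19·2 = 161
A: 5·2 + 9·3 + 19·0 + 32·3 + 26·3 + 19·0 = 211
D: 5·0 + 9·0 + 19·1 + 32·2 + 26·1 + 19·4 = 185
B: 5·3 + 9·4 + 19·4 + 32·4 + 26·4 + 19·3 = 416
E: 5·4 + 9·2 + 19·2 + 32·1 + 26·0 + 19·1 = 127
B has the highest Borda score (416).

B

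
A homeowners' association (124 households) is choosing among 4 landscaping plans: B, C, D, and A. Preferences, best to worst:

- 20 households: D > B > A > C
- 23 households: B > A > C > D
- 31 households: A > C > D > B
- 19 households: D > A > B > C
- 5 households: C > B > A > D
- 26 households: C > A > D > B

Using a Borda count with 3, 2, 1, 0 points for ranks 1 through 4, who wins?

A

B: 20·2 + 23·3 + 31·0 + 19·1 + 5·2 + 26·0 = 138
C: 20·0 + 23·1 + 31·2 + 19·0 + 5·3 + 26·3 = 178
D: 20·3 + 23·0 + 31·1 + 19·3 + 5·0 + 26·1 = 174
A: 20·1 + 23·2 + 31·3 + 19·2 + 5·1 + 26·2 = 254
A has the highest Borda score (254).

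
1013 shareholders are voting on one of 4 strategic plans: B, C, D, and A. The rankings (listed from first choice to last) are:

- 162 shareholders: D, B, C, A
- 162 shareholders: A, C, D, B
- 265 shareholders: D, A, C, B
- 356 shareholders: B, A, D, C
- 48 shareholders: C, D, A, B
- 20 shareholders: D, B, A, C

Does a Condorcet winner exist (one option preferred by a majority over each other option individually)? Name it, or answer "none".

Checking pairwise contests:
D beats B 657–356.
B beats C 538–475.
A beats D 518–495.
B beats A 538–475.
Every option loses at least one head-to-head, so there is no Condorcet winner.

none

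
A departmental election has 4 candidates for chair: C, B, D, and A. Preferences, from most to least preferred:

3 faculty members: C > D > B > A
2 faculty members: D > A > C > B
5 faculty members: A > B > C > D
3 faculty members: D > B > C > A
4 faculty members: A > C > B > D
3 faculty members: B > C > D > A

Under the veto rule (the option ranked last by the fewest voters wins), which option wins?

Last-place votes: C 0, B 2, D 9, A 9.
C is ranked last by the fewest voters, so C wins.

C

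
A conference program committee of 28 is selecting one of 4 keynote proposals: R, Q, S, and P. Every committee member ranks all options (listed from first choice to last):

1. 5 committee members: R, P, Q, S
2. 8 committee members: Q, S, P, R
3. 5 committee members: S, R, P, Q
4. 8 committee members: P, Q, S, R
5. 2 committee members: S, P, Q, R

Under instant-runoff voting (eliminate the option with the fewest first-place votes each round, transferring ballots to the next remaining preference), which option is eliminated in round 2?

Round 1: R 5, Q 8, S 7, P 8. Eliminate R.
Round 2: Q 8, S 7, P 13. Eliminate S.

S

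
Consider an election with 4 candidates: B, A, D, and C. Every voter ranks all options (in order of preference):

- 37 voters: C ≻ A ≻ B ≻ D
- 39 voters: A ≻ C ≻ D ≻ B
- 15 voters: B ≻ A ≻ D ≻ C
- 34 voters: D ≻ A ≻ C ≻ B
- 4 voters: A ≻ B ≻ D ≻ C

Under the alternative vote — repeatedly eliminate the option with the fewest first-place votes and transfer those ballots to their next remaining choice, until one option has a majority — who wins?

A

Round 1: B 15, A 43, D 34, C 37. Eliminate B.
Round 2: A 58, D 34, C 37. Eliminate D.
Round 3: A 92, C 37. A has a majority.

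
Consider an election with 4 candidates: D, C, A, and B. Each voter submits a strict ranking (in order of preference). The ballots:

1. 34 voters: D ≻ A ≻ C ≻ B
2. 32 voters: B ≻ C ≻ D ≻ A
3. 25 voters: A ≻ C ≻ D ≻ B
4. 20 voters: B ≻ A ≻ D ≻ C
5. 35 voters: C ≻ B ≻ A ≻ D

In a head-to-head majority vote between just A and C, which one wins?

Voters preferring A to C: 79; preferring C to A: 67.
A wins the head-to-head.

A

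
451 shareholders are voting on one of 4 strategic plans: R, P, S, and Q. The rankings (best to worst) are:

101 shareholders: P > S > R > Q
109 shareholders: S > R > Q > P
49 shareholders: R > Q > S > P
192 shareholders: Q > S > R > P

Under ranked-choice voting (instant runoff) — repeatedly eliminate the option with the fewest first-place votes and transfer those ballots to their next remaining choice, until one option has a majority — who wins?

Round 1: R 49, P 101, S 109, Q 192. Eliminate R.
Round 2: P 101, S 109, Q 241. Q has a majority.

Q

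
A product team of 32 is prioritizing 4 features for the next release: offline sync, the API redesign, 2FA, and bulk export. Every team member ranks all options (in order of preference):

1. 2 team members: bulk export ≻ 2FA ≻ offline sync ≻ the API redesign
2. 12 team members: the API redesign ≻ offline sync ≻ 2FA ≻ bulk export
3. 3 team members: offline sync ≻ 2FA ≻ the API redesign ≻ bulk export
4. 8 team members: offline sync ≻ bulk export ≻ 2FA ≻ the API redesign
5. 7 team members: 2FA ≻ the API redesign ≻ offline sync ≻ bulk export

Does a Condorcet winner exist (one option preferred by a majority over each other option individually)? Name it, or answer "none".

Checking pairwise contests:
the API redesign beats offline sync 19–13.
2FA beats the API redesign 20–12.
offline sync beats 2FA 23–9.
offline sync beats bulk export 30–2.
Every option loses at least one head-to-head, so there is no Condorcet winner.

none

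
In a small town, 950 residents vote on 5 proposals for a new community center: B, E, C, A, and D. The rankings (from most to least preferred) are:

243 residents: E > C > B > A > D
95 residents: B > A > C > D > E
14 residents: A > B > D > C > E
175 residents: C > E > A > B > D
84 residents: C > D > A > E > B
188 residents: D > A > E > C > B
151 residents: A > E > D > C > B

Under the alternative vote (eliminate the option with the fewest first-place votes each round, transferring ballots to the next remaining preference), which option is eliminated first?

Round 1: B 95, E 243, C 259, A 165, D 188. Eliminate B.

B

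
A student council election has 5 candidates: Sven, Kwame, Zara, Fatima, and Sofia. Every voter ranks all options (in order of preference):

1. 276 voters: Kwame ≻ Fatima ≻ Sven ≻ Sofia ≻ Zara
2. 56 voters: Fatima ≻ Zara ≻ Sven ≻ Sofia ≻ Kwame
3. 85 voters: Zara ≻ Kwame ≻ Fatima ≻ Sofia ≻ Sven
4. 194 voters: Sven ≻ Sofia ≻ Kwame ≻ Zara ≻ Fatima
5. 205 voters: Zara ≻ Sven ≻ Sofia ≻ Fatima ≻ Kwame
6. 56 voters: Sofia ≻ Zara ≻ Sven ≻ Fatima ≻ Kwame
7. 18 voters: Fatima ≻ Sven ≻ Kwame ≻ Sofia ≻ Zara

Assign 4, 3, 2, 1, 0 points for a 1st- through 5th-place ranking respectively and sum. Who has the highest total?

Sven: 276·2 + 56·2 + 85·0 + 194·4 + 205·3 + 56·2 + 18·3 = 2221
Kwame: 276·4 + 56·0 + 85·3 + 194·2 + 205·0 + 56·0 + 18·2 = 1783
Zara: 276·0 + 56·3 + 85·4 + 194·1 + 205·4 + 56·3 + 18·0 = 1690
Fatima: 276·3 + 56·4 + 85·2 + 194·0 + 205·1 + 56·1 + 18·4 = 1555
Sofia: 276·1 + 56·1 + 85·1 + 194·3 + 205·2 + 56·4 + 18·1 = 1651
Sven has the highest Borda score (2221).

Sven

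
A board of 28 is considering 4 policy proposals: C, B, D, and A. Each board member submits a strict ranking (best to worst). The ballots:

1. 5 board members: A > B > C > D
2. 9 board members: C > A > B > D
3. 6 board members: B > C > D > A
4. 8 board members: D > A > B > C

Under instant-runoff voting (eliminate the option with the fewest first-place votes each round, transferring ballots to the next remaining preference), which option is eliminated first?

A

Round 1: C 9, B 6, D 8, A 5. Eliminate A.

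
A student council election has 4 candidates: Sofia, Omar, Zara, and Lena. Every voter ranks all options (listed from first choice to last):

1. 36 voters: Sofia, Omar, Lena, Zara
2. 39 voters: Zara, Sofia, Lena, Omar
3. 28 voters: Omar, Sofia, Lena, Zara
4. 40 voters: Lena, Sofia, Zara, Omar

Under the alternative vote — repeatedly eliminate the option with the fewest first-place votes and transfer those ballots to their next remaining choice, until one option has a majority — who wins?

Round 1: Sofia 36, Omar 28, Zara 39, Lena 40. Eliminate Omar.
Round 2: Sofia 64, Zara 39, Lena 40. Eliminate Zara.
Round 3: Sofia 103, Lena 40. Sofia has a majority.

Sofia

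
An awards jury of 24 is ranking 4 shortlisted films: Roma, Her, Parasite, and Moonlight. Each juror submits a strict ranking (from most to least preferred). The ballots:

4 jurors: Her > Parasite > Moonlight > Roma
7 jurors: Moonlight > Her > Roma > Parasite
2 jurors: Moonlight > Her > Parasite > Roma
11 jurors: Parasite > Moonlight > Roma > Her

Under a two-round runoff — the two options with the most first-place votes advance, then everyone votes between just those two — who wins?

Parasite

Round 1 first-place votes: Roma 0, Her 4, Parasite 11, Moonlight 9.
Parasite and Moonlight advance.
Runoff: Parasite is preferred to Moonlight by 15 voters; Moonlight by 9.
Parasite wins the runoff.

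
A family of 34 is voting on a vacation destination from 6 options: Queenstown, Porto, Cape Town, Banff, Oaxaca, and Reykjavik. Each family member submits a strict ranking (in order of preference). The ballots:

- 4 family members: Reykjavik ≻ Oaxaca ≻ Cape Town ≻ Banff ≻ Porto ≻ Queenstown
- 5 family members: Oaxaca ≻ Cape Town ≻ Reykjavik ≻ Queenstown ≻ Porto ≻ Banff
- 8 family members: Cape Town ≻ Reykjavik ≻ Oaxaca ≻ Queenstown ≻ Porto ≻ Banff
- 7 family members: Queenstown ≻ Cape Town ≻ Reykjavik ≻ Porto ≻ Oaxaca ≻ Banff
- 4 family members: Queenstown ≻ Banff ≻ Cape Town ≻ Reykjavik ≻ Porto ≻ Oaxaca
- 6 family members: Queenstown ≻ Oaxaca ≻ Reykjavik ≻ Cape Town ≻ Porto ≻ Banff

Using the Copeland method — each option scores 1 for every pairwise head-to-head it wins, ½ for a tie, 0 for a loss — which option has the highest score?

Cape Town

Queenstown: beats Porto and Banff; ties Cape Town, Oaxaca, and Reykjavik → score 3.5.
Porto: beats Banff; loses to Queenstown, Cape Town, Oaxaca, and Reykjavik → score 1.
Cape Town: beats Porto, Banff, Oaxaca, and Reykjavik; ties Queenstown → score 4.5.
Banff: loses to Queenstown, Porto, Cape Town, Oaxaca, and Reykjavik → score 0.
Oaxaca: beats Porto and Banff; ties Queenstown; loses to Cape Town and Reykjavik → score 2.5.
Reykjavik: beats Porto, Banff, and Oaxaca; ties Queenstown; loses to Cape Town → score 3.5.
Cape Town has the best pairwise record.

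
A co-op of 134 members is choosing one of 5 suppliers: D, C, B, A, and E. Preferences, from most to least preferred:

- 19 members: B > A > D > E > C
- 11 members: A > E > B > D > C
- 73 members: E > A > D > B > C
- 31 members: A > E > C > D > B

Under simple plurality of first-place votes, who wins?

E

First-place votes: D 0, C 0, B 19, A 42, E 73.
E has the most first-place votes.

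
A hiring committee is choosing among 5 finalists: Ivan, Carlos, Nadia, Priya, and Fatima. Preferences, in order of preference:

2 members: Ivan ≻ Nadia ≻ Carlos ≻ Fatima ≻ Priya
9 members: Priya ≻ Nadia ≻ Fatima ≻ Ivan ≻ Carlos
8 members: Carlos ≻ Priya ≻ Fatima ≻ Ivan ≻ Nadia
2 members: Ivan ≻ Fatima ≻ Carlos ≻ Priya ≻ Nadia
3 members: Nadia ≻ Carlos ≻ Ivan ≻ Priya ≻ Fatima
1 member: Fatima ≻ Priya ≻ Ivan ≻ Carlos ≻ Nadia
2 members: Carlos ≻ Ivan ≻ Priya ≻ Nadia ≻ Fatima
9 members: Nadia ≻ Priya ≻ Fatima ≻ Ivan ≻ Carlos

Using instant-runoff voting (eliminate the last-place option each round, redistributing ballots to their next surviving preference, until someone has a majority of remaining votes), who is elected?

Round 1: Ivan 4, Carlos 10, Nadia 12, Priya 9, Fatima 1. Eliminate Fatima.
Round 2: Ivan 4, Carlos 10, Nadia 12, Priya 10. Eliminate Ivan.
Round 3: Carlos 12, Nadia 14, Priya 10. Eliminate Priya.
Round 4: Carlos 13, Nadia 23. Nadia has a majority.

Nadia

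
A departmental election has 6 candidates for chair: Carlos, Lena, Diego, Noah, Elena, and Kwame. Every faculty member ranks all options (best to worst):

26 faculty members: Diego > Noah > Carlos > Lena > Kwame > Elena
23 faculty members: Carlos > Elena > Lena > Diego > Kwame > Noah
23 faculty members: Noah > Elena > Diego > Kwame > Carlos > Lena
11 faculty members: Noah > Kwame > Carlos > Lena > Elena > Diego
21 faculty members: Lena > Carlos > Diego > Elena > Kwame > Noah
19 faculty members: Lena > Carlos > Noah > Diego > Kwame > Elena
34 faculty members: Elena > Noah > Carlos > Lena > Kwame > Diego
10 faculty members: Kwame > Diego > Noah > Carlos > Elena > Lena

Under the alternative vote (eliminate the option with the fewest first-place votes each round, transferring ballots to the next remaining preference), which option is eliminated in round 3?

Noah

Round 1: Carlos 23, Lena 40, Diego 26, Noah 34, Elena 34, Kwame 10. Eliminate Kwame.
Round 2: Carlos 23, Lena 40, Diego 36, Noah 34, Elena 34. Eliminate Carlos.
Round 3: Lena 40, Diego 36, Noah 34, Elena 57. Eliminate Noah.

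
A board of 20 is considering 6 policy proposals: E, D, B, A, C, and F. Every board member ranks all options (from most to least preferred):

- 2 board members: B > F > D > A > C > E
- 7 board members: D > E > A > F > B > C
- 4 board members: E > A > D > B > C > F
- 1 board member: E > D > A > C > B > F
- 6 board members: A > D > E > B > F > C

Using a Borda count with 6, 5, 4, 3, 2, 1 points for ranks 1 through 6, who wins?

E: 2·1 + 7·5 + 4·6 + 1·6 + 6·4 = 91
D: 2·4 + 7·6 + 4·4 + 1·5 + 6·5 = 101
B: 2·6 + 7·2 + 4·3 + 1·2 + 6·3 = 58
A: 2·3 + 7·4 + 4·5 + 1·4 + 6·6 = 94
C: 2·2 + 7·1 + 4·2 + 1·3 + 6·1 = 28
F: 2·5 + 7·3 + 4·1 + 1·1 + 6·2 = 48
D has the highest Borda score (101).

D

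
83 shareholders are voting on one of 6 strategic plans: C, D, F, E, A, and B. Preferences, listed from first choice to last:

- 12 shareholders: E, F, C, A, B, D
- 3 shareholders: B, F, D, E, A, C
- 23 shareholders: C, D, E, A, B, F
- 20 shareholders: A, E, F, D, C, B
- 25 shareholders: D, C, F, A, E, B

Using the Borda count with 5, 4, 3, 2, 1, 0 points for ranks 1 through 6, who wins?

C

C: 12·3 + 3·0 + 23·5 + 20·1 + 25·4 = 271
D: 12·0 + 3·3 + 23·4 + 20·2 + 25·5 = 266
F: 12·4 + 3·4 + 23·0 + 20·3 + 25·3 = 195
E: 12·5 + 3·2 + 23·3 + 20·4 + 25·1 = 240
A: 12·2 + 3·1 + 23·2 + 20·5 + 25·2 = 223
B: 12·1 + 3·5 + 23·1 + 20·0 + 25·0 = 50
C has the highest Borda score (271).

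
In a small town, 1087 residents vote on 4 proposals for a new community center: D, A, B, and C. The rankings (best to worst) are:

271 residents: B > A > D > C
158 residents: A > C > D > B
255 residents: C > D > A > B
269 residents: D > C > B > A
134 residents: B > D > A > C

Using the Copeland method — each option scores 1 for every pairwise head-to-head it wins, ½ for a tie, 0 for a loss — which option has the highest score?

D: beats A, B, and C → score 3.
A: beats C; loses to D and B → score 1.
B: beats A; loses to D and C → score 1.
C: beats B; loses to D and A → score 1.
D has the best pairwise record.

D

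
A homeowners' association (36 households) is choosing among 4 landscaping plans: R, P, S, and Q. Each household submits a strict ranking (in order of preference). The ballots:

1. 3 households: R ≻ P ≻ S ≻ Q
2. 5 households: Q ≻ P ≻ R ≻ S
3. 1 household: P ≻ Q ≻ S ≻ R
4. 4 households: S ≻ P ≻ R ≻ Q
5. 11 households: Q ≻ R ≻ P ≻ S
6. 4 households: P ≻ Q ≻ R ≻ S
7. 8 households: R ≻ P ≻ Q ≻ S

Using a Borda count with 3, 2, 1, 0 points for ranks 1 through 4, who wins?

R: 3·3 + 5·1 + 1·0 + 4·1 + 11·2 + 4·1 + 8·3 = 68
P: 3·2 + 5·2 + 1·3 + 4·2 + 11·1 + 4·3 + 8·2 = 66
S: 3·1 + 5·0 + 1·1 + 4·3 + 11·0 + 4·0 + 8·0 = 16
Q: 3·0 + 5·3 + 1·2 + 4·0 + 11·3 + 4·2 + 8·1 = 66
R has the highest Borda score (68).

R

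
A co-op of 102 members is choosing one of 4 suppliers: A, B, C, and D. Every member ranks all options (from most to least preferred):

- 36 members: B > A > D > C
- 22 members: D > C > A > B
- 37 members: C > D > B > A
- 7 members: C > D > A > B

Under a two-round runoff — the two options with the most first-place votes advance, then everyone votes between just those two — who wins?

Round 1 first-place votes: A 0, B 36, C 44, D 22.
C and B advance.
Runoff: C is preferred to B by 66 voters; B by 36.
C wins the runoff.

C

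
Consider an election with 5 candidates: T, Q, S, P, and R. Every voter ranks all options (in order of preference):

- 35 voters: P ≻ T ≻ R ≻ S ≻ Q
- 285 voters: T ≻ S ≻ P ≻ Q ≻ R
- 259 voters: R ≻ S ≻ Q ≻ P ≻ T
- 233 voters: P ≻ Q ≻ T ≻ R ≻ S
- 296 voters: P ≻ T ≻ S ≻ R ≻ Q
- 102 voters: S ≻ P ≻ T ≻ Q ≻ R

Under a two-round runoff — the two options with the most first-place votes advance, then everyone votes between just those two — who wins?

P

Round 1 first-place votes: T 285, Q 0, S 102, P 564, R 259.
P and T advance.
Runoff: P is preferred to T by 925 voters; T by 285.
P wins the runoff.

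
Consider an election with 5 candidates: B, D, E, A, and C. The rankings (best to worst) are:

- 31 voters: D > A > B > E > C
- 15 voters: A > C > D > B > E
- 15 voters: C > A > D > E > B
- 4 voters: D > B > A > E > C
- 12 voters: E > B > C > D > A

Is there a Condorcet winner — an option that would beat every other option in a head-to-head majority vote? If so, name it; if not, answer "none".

Checking pairwise contests:
D beats B 65–12.
C beats D 42–35.
B beats E 50–27.
D beats A 47–30.
B beats C 47–30.
Every option loses at least one head-to-head, so there is no Condorcet winner.

none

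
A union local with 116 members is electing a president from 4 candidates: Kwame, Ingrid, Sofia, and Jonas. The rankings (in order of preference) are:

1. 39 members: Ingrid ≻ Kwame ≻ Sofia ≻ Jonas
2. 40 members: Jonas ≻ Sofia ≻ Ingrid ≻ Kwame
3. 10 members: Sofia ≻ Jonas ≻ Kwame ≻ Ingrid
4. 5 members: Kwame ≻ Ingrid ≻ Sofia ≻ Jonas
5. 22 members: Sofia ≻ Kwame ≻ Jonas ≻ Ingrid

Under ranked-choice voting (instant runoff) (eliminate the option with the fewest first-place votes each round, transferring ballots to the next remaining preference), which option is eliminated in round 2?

Round 1: Kwame 5, Ingrid 39, Sofia 32, Jonas 40. Eliminate Kwame.
Round 2: Ingrid 44, Sofia 32, Jonas 40. Eliminate Sofia.

Sofia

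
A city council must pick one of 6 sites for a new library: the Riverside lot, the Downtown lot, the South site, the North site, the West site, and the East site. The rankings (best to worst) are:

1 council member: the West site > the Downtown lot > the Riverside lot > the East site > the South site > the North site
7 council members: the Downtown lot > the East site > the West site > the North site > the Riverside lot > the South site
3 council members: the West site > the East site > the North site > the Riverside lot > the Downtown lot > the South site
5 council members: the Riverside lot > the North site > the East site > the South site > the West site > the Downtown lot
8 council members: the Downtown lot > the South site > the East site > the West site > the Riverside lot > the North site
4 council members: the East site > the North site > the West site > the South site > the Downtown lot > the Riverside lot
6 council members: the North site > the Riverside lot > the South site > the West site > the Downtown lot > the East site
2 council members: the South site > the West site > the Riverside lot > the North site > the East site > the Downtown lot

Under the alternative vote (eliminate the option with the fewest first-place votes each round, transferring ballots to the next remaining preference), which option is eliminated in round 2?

Round 1: the Riverside lot 5, the Downtown lot 15, the South site 2, the North site 6, the West site 4, the East site 4. Eliminate the South site.
Round 2: the Riverside lot 5, the Downtown lot 15, the North site 6, the West site 6, the East site 4. Eliminate the East site.

the East site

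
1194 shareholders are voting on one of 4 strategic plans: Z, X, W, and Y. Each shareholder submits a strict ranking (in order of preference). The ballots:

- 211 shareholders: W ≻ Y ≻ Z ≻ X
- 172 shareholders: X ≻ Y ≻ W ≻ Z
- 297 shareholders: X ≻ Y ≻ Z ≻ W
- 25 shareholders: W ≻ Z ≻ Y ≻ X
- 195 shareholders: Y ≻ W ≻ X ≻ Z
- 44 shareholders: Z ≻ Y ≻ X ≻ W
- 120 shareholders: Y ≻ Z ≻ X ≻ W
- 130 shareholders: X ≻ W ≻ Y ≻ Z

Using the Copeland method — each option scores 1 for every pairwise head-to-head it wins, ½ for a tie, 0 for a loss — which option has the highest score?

Z: loses to X, W, and Y → score 0.
X: beats Z, W, and Y → score 3.
W: beats Z; loses to X and Y → score 1.
Y: beats Z and W; loses to X → score 2.
X has the best pairwise record.

X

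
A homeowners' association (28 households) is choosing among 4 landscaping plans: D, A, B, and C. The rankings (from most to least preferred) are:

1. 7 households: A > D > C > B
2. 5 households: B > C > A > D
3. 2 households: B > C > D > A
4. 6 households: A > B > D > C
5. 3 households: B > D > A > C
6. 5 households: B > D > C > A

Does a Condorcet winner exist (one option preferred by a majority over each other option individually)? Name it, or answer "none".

B vs D: 21–7 for B.
B vs A: 15–13 for B.
B vs C: 21–7 for B.
B beats every other option head-to-head.

B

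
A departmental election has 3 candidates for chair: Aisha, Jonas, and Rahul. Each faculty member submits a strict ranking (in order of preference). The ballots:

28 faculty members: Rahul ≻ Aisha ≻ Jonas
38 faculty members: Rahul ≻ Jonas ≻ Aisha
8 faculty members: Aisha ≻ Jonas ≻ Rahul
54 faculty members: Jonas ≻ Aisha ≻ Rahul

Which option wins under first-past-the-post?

Rahul

First-place votes: Aisha 8, Jonas 54, Rahul 66.
Rahul has the most first-place votes.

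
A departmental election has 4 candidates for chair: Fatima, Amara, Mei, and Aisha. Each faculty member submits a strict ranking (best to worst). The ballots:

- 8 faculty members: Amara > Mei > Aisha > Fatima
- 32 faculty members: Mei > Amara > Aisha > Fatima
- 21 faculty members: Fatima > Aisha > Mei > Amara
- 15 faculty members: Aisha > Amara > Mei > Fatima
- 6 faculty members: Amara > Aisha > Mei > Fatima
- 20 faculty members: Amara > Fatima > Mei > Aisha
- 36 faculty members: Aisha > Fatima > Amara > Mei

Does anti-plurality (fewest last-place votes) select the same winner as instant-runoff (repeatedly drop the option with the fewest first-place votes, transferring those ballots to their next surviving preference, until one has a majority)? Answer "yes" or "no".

yes

Anti-plurality — last-place votes: Fatima 61, Amara 21, Mei 36, Aisha 20. Winner: Aisha.
Instant-runoff — R1 Fatima 21, Amara 34, Mei 32, Aisha 51 (Fatima out); R2 Amara 34, Mei 32, Aisha 72 (Aisha winner). Winner: Aisha.
The two methods agree.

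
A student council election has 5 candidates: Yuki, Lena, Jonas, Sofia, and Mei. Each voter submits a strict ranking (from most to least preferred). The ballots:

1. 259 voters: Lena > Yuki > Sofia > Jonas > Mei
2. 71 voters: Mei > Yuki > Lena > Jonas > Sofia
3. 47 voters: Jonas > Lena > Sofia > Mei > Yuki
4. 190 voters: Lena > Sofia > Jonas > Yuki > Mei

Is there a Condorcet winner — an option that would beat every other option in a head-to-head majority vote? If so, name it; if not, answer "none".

Lena

Lena vs Yuki: 496–71 for Lena.
Lena vs Jonas: 520–47 for Lena.
Lena vs Sofia: 567–0 for Lena.
Lena vs Mei: 496–71 for Lena.
Lena beats every other option head-to-head.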